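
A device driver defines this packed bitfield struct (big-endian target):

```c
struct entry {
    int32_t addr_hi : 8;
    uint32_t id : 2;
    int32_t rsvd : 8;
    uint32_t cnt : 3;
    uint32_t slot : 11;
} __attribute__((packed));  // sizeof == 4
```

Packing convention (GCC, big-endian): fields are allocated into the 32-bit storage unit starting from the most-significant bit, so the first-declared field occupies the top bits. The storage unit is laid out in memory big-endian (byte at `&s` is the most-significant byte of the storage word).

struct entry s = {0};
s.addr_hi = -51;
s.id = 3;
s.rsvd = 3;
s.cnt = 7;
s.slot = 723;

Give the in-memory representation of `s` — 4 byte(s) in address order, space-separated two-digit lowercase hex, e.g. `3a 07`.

addr_hi:8 = -51 → 0xcd << 24 → word 0xcd000000
id:2 = 3 → 0x3 << 22 → word 0xcdc00000
rsvd:8 = 3 → 0x3 << 14 → word 0xcdc0c000
cnt:3 = 7 → 0x7 << 11 → word 0xcdc0f800
slot:11 = 723 → 0x2d3 << 0 → word 0xcdc0fad3
word = 0xcdc0fad3 → big-endian bytes:
  [0]=0xcd  [1]=0xc0  [2]=0xfa  [3]=0xd3

cd c0 fa d3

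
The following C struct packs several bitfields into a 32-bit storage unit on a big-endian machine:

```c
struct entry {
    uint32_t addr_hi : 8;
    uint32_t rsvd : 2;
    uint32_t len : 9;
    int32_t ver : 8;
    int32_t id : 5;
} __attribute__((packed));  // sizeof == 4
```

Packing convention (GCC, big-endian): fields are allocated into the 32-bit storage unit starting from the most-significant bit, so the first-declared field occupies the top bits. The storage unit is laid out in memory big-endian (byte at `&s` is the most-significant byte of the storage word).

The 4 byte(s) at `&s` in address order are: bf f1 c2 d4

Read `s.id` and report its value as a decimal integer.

-12

[0]=0xbf [1]=0xf1 [2]=0xc2 [3]=0xd4 (big-endian) → word 0xbff1c2d4
addr_hi:8 @ bit 24 → (0xbff1c2d4>>24)&0xff = 0xbf
rsvd:2 @ bit 22 → (0xbff1c2d4>>22)&0x3 = 0x3
len:9 @ bit 13 → (0xbff1c2d4>>13)&0x1ff = 0x18e
ver:8 @ bit 5 → (0xbff1c2d4>>5)&0xff = 0x16
id:5 @ bit 0 → (0xbff1c2d4>>0)&0x1f = 0x14  ←
id signed 5b, MSB=1: 20 - 32 = -12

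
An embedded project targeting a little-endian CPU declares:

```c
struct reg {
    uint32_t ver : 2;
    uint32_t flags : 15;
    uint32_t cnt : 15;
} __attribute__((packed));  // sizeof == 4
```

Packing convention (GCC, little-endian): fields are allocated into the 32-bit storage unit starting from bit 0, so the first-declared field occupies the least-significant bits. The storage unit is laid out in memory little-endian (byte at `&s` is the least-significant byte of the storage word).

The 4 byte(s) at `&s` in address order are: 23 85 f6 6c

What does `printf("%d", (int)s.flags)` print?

[0]=0x23 [1]=0x85 [2]=0xf6 [3]=0x6c (little-endian) → word 0x6cf68523
ver:2 @ bit 0 → (0x6cf68523>>0)&0x3 = 0x3
flags:15 @ bit 2 → (0x6cf68523>>2)&0x7fff = 0x2148  ←
cnt:15 @ bit 17 → (0x6cf68523>>17)&0x7fff = 0x367b

8520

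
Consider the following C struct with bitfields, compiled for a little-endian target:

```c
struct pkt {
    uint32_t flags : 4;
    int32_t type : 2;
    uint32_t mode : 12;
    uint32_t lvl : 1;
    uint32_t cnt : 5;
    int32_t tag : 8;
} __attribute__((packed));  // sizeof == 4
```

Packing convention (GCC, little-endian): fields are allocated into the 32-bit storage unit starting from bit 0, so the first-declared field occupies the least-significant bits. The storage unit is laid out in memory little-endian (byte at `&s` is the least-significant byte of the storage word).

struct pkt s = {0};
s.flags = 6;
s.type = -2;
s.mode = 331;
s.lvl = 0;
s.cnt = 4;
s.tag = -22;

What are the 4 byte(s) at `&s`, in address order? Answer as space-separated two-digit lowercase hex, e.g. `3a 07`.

flags:4 = 6 → 0x6 << 0 → word 0x00000006
type:2 = -2 → 0x2 << 4 → word 0x00000026
mode:12 = 331 → 0x14b << 6 → word 0x000052e6
lvl:1 = 0 → 0x0 << 18 → word 0x000052e6
cnt:5 = 4 → 0x4 << 19 → word 0x002052e6
tag:8 = -22 → 0xea << 24 → word 0xea2052e6
word = 0xea2052e6 → little-endian bytes:
  [0]=0xe6  [1]=0x52  [2]=0x20  [3]=0xea

e6 52 20 ea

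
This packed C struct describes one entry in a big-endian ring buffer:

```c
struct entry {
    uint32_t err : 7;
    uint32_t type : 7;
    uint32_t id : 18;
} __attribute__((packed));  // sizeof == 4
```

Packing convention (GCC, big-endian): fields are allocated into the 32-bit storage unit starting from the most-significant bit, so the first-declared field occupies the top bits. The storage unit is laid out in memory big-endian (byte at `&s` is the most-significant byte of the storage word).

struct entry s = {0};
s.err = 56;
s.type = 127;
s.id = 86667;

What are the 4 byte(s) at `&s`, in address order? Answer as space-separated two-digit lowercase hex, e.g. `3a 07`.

err:7 = 56 → 0x38 << 25 → word 0x70000000
type:7 = 127 → 0x7f << 18 → word 0x71fc0000
id:18 = 86667 → 0x1528b << 0 → word 0x71fd528b
word = 0x71fd528b → big-endian bytes:
  [0]=0x71  [1]=0xfd  [2]=0x52  [3]=0x8b

71 fd 52 8b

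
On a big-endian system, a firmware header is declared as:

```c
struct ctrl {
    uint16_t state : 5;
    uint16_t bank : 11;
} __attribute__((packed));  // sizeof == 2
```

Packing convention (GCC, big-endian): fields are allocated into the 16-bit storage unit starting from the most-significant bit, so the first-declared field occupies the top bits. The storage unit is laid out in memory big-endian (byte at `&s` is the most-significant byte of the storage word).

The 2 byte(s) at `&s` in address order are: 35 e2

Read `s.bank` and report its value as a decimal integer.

1506

[0]=0x35 [1]=0xe2 (big-endian) → word 0x35e2
state [11+:5] = (word>>11) & 0x1f = 6
bank [0+:11] = (word>>0) & 0x7ff = 1506  ←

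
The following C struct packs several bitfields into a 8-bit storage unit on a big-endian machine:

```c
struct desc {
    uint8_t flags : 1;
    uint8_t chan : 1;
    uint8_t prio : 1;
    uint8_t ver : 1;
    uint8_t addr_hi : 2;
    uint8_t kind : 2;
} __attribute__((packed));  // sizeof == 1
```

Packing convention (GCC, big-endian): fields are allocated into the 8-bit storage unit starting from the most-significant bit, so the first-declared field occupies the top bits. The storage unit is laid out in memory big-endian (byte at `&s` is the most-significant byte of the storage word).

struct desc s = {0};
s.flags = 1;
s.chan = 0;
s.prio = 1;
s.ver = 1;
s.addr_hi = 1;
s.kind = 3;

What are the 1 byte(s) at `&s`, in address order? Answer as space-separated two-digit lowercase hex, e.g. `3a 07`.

[7+:1] flags=1 & 0x1 = 0x1; word=0x80
[6+:1] chan=0 & 0x1 = 0x0; word=0x80
[5+:1] prio=1 & 0x1 = 0x1; word=0xa0
[4+:1] ver=1 & 0x1 = 0x1; word=0xb0
[2+:2] addr_hi=1 & 0x3 = 0x1; word=0xb4
[0+:2] kind=3 & 0x3 = 0x3; word=0xb7
word = 0xb7 → big-endian bytes:
  [0]=0xb7

b7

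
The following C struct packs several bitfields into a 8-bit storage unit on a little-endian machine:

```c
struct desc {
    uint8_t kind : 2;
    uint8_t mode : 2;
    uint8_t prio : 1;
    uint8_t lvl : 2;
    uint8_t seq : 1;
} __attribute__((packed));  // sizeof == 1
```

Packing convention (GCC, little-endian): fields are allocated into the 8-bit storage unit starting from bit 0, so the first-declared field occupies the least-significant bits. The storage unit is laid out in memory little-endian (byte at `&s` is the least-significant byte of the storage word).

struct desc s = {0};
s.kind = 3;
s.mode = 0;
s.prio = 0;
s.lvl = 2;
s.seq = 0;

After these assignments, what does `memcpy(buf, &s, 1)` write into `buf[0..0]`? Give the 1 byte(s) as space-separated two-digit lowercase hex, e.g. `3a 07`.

kind:2 = 3 → 0x3 << 0 → word 0x03
mode:2 = 0 → 0x0 << 2 → word 0x03
prio:1 = 0 → 0x0 << 4 → word 0x03
lvl:2 = 2 → 0x2 << 5 → word 0x43
seq:1 = 0 → 0x0 << 7 → word 0x43
word = 0x43 → little-endian bytes:
  [0]=0x43

43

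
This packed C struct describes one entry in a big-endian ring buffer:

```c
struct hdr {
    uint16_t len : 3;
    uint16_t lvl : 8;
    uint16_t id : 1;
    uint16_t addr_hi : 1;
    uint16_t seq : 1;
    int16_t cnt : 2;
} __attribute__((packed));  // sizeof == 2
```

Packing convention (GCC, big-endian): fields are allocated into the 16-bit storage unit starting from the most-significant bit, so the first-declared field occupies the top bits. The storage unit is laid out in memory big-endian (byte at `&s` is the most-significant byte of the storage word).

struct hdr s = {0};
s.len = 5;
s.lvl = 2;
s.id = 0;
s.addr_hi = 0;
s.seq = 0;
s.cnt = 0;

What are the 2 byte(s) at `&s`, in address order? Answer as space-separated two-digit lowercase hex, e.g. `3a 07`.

[13+:3] len=5 & 0x7 = 0x5; word=0xa000
[5+:8] lvl=2 & 0xff = 0x2; word=0xa040
[4+:1] id=0 & 0x1 = 0x0; word=0xa040
[3+:1] addr_hi=0 & 0x1 = 0x0; word=0xa040
[2+:1] seq=0 & 0x1 = 0x0; word=0xa040
[0+:2] cnt=0 & 0x3 = 0x0; word=0xa040
word = 0xa040 → big-endian bytes:
  [0]=0xa0  [1]=0x40

a0 40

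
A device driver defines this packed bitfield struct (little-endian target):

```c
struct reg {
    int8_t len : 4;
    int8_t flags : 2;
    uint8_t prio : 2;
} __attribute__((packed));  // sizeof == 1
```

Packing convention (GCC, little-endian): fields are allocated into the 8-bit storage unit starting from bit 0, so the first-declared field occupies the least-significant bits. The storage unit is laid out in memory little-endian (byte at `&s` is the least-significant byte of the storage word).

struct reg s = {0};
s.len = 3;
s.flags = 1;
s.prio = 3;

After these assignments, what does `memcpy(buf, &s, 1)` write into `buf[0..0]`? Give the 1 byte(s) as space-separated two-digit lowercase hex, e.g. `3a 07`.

d3

len (4b) val=3 bits=0x3 at bit 0: 0x03
flags (2b) val=1 bits=0x1 at bit 4: 0x13
prio (2b) val=3 bits=0x3 at bit 6: 0xd3
word = 0xd3 → little-endian bytes:
  [0]=0xd3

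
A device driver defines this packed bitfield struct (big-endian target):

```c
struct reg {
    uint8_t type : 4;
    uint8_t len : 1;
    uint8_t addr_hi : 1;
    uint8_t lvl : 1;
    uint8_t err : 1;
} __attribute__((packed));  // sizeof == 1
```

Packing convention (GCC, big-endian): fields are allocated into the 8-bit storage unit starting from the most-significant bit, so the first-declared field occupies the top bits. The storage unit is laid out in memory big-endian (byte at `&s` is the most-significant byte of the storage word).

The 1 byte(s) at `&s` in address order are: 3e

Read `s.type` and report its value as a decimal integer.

[0]=0x3e (big-endian) → word 0x3e
type:4 @ bit 4 → (0x3e>>4)&0xf = 0x3  ←
len:1 @ bit 3 → (0x3e>>3)&0x1 = 0x1
addr_hi:1 @ bit 2 → (0x3e>>2)&0x1 = 0x1
lvl:1 @ bit 1 → (0x3e>>1)&0x1 = 0x1
err:1 @ bit 0 → (0x3e>>0)&0x1 = 0x0

3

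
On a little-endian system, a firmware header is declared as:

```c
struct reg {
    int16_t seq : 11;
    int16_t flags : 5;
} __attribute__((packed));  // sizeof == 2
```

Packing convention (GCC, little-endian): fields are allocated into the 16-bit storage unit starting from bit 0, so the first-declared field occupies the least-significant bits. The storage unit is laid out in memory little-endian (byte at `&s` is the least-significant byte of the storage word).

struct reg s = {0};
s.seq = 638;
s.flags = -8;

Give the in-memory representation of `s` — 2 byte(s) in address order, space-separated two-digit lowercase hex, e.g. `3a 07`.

7e c2

seq (11b) val=638 bits=0x27e at bit 0: 0x027e
flags (5b) val=-8 bits=0x18 at bit 11: 0xc27e
word = 0xc27e → little-endian bytes:
  [0]=0x7e  [1]=0xc2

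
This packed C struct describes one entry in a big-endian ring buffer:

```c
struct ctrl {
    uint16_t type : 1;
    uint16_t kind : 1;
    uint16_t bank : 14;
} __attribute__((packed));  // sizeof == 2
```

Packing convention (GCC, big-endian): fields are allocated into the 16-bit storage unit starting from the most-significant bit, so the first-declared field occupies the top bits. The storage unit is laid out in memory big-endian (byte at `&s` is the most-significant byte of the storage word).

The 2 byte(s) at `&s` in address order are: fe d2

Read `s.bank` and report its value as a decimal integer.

16082

[0]=0xfe [1]=0xd2 (big-endian) → word 0xfed2
type:1 @ bit 15 → (0xfed2>>15)&0x1 = 0x1
kind:1 @ bit 14 → (0xfed2>>14)&0x1 = 0x1
bank:14 @ bit 0 → (0xfed2>>0)&0x3fff = 0x3ed2  ←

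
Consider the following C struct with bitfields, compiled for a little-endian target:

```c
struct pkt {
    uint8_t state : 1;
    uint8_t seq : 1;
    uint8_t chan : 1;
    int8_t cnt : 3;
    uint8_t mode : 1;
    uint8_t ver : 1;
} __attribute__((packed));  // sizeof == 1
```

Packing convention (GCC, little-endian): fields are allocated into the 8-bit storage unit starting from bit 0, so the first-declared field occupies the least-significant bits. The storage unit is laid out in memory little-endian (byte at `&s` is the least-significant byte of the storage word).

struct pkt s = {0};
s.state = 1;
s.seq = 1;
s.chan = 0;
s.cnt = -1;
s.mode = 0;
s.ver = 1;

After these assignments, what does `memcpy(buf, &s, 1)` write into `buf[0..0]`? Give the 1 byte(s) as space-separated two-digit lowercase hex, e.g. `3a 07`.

state:1 = 1 → 0x1 << 0 → word 0x01
seq:1 = 1 → 0x1 << 1 → word 0x03
chan:1 = 0 → 0x0 << 2 → word 0x03
cnt:3 = -1 → 0x7 << 3 → word 0x3b
mode:1 = 0 → 0x0 << 6 → word 0x3b
ver:1 = 1 → 0x1 << 7 → word 0xbb
word = 0xbb → little-endian bytes:
  [0]=0xbb

bb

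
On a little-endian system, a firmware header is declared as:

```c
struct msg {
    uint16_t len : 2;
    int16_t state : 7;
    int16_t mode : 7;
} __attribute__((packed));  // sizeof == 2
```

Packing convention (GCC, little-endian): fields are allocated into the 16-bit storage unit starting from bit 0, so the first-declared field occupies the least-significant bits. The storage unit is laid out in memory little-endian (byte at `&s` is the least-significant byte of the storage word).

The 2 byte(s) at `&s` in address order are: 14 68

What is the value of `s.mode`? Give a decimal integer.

52

[0]=0x14 [1]=0x68 (little-endian) → word 0x6814
len:2 @ bit 0 → (0x6814>>0)&0x3 = 0x0
state:7 @ bit 2 → (0x6814>>2)&0x7f = 0x5
mode:7 @ bit 9 → (0x6814>>9)&0x7f = 0x34  ←
mode signed 7b, MSB=0: value = 52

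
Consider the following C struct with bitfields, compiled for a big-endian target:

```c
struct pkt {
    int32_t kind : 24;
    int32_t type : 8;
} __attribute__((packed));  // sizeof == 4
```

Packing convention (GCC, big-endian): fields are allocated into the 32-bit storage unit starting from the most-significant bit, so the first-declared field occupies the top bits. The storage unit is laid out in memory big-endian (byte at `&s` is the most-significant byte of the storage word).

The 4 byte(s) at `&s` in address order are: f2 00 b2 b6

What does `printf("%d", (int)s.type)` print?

-74

[0]=0xf2 [1]=0x00 [2]=0xb2 [3]=0xb6 (big-endian) → word 0xf200b2b6
kind [8+:24] = (word>>8) & 0xffffff = 15859890
type [0+:8] = (word>>0) & 0xff = 182  ←
type signed 8b, MSB=1: 182 - 256 = -74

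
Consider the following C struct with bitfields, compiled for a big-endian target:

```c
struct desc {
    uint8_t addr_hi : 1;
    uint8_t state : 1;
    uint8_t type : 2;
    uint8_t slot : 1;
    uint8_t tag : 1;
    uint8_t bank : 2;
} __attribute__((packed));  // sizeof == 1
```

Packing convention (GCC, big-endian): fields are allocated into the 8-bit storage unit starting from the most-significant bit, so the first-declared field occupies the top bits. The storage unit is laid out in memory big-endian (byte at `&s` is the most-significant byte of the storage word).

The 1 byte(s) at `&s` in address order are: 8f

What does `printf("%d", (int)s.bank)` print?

3

[0]=0x8f (big-endian) → word 0x8f
addr_hi [7+:1] = (word>>7) & 0x1 = 1
state [6+:1] = (word>>6) & 0x1 = 0
type [4+:2] = (word>>4) & 0x3 = 0
slot [3+:1] = (word>>3) & 0x1 = 1
tag [2+:1] = (word>>2) & 0x1 = 1
bank [0+:2] = (word>>0) & 0x3 = 3  ←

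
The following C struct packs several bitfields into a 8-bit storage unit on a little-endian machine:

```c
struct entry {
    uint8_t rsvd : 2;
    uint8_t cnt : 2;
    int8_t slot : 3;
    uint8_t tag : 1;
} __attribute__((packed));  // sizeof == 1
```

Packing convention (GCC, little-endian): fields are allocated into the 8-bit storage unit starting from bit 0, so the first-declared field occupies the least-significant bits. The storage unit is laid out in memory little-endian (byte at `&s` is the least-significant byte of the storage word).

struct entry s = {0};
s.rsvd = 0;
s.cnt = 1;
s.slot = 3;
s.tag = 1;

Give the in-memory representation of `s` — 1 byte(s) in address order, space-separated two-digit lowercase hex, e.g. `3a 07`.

b4

rsvd (2b) val=0 bits=0x0 at bit 0: 0x00
cnt (2b) val=1 bits=0x1 at bit 2: 0x04
slot (3b) val=3 bits=0x3 at bit 4: 0x34
tag (1b) val=1 bits=0x1 at bit 7: 0xb4
word = 0xb4 → little-endian bytes:
  [0]=0xb4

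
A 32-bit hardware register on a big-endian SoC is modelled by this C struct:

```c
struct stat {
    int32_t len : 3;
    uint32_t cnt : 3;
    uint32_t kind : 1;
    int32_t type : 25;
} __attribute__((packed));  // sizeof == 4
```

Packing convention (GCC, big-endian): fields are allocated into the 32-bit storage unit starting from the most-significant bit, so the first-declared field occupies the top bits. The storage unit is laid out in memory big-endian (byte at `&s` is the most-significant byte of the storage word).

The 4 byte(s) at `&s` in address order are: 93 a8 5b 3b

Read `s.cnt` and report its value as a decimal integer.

4

[0]=0x93 [1]=0xa8 [2]=0x5b [3]=0x3b (big-endian) → word 0x93a85b3b
len [29+:3] = (word>>29) & 0x7 = 4
cnt [26+:3] = (word>>26) & 0x7 = 4  ←
kind [25+:1] = (word>>25) & 0x1 = 1
type [0+:25] = (word>>0) & 0x1ffffff = 27810619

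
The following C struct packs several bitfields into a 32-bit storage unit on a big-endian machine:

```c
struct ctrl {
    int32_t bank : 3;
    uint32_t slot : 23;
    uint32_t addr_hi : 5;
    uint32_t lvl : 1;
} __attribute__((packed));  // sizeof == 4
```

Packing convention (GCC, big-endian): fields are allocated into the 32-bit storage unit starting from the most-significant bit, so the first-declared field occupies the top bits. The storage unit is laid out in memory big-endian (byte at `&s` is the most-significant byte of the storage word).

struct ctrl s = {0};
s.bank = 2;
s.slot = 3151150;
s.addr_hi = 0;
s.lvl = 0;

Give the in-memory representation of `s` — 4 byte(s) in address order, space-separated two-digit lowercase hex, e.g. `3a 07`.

bank (3b) val=2 bits=0x2 at bit 29: 0x40000000
slot (23b) val=3151150 bits=0x30152e at bit 6: 0x4c054b80
addr_hi (5b) val=0 bits=0x0 at bit 1: 0x4c054b80
lvl (1b) val=0 bits=0x0 at bit 0: 0x4c054b80
word = 0x4c054b80 → big-endian bytes:
  [0]=0x4c  [1]=0x05  [2]=0x4b  [3]=0x80

4c 05 4b 80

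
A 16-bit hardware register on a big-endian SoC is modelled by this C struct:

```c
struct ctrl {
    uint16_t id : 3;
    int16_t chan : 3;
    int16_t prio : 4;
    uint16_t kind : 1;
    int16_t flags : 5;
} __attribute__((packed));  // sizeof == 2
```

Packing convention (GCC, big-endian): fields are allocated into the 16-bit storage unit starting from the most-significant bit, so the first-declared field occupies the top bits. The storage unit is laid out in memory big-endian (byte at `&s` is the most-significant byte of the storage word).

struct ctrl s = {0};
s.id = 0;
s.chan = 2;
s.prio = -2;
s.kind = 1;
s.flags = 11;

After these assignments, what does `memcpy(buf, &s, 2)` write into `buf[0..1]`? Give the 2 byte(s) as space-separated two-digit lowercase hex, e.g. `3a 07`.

id:3 = 0 → 0x0 << 13 → word 0x0000
chan:3 = 2 → 0x2 << 10 → word 0x0800
prio:4 = -2 → 0xe << 6 → word 0x0b80
kind:1 = 1 → 0x1 << 5 → word 0x0ba0
flags:5 = 11 → 0xb << 0 → word 0x0bab
word = 0x0bab → big-endian bytes:
  [0]=0x0b  [1]=0xab

0b ab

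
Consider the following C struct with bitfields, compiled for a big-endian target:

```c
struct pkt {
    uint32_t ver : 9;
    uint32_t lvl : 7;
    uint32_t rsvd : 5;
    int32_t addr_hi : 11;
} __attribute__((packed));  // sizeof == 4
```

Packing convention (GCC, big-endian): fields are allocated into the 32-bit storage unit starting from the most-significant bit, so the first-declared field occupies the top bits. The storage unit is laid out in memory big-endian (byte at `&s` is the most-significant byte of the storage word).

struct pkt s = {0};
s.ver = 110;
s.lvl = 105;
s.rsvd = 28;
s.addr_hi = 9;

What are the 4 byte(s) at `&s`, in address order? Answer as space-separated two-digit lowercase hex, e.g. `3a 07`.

37 69 e0 09

[23+:9] ver=110 & 0x1ff = 0x6e; word=0x37000000
[16+:7] lvl=105 & 0x7f = 0x69; word=0x37690000
[11+:5] rsvd=28 & 0x1f = 0x1c; word=0x3769e000
[0+:11] addr_hi=9 & 0x7ff = 0x9; word=0x3769e009
word = 0x3769e009 → big-endian bytes:
  [0]=0x37  [1]=0x69  [2]=0xe0  [3]=0x09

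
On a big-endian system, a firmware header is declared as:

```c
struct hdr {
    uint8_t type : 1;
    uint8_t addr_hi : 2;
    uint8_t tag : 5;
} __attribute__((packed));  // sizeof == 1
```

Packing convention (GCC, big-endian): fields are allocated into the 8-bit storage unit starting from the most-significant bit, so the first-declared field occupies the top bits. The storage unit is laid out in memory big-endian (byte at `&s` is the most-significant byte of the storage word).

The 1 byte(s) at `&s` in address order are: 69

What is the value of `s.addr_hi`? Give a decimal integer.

[0]=0x69 (big-endian) → word 0x69
type:1 @ bit 7 → (0x69>>7)&0x1 = 0x0
addr_hi:2 @ bit 5 → (0x69>>5)&0x3 = 0x3  ←
tag:5 @ bit 0 → (0x69>>0)&0x1f = 0x9

3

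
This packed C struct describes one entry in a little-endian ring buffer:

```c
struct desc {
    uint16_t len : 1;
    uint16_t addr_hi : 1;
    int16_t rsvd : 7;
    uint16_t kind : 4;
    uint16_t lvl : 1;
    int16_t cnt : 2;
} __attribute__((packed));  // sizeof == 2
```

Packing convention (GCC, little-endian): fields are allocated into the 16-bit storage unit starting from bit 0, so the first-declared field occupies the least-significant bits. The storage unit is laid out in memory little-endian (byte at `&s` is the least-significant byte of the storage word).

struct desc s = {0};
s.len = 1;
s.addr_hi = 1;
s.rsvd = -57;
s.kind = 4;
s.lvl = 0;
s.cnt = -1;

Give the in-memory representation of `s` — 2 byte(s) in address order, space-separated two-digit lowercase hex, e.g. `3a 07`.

len (1b) val=1 bits=0x1 at bit 0: 0x0001
addr_hi (1b) val=1 bits=0x1 at bit 1: 0x0003
rsvd (7b) val=-57 bits=0x47 at bit 2: 0x011f
kind (4b) val=4 bits=0x4 at bit 9: 0x091f
lvl (1b) val=0 bits=0x0 at bit 13: 0x091f
cnt (2b) val=-1 bits=0x3 at bit 14: 0xc91f
word = 0xc91f → little-endian bytes:
  [0]=0x1f  [1]=0xc9

1f c9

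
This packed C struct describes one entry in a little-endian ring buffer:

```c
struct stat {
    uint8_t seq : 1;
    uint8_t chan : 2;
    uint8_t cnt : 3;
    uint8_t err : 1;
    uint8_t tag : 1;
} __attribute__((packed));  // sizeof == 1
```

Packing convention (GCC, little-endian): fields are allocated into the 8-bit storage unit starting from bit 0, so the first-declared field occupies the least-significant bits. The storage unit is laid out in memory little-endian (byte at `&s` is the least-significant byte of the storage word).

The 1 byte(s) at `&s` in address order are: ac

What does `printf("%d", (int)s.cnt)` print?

[0]=0xac (little-endian) → word 0xac
seq [0+:1] = (word>>0) & 0x1 = 0
chan [1+:2] = (word>>1) & 0x3 = 2
cnt [3+:3] = (word>>3) & 0x7 = 5  ←
err [6+:1] = (word>>6) & 0x1 = 0
tag [7+:1] = (word>>7) & 0x1 = 1

5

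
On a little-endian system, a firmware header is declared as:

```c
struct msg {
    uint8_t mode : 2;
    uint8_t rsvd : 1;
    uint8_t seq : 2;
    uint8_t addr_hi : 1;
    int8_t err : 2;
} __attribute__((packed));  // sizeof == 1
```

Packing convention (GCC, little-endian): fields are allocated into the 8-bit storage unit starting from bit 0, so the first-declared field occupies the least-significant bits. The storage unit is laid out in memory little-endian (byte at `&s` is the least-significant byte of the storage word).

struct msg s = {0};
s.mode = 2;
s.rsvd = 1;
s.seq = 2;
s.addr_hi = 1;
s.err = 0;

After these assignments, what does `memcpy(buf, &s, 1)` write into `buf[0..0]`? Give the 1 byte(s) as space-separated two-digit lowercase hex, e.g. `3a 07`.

36

[0+:2] mode=2 & 0x3 = 0x2; word=0x02
[2+:1] rsvd=1 & 0x1 = 0x1; word=0x06
[3+:2] seq=2 & 0x3 = 0x2; word=0x16
[5+:1] addr_hi=1 & 0x1 = 0x1; word=0x36
[6+:2] err=0 & 0x3 = 0x0; word=0x36
word = 0x36 → little-endian bytes:
  [0]=0x36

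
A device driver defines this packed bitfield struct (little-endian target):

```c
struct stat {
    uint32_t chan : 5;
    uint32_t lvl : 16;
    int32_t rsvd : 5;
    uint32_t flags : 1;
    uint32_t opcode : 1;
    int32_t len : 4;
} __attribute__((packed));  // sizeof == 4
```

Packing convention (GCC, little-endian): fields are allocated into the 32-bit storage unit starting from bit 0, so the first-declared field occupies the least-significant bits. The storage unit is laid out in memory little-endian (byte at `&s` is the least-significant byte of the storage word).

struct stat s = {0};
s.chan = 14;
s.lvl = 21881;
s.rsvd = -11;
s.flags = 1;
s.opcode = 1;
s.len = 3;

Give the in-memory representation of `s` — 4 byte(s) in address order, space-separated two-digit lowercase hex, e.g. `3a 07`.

chan (5b) val=14 bits=0xe at bit 0: 0x0000000e
lvl (16b) val=21881 bits=0x5579 at bit 5: 0x000aaf2e
rsvd (5b) val=-11 bits=0x15 at bit 21: 0x02aaaf2e
flags (1b) val=1 bits=0x1 at bit 26: 0x06aaaf2e
opcode (1b) val=1 bits=0x1 at bit 27: 0x0eaaaf2e
len (4b) val=3 bits=0x3 at bit 28: 0x3eaaaf2e
word = 0x3eaaaf2e → little-endian bytes:
  [0]=0x2e  [1]=0xaf  [2]=0xaa  [3]=0x3e

2e af aa 3e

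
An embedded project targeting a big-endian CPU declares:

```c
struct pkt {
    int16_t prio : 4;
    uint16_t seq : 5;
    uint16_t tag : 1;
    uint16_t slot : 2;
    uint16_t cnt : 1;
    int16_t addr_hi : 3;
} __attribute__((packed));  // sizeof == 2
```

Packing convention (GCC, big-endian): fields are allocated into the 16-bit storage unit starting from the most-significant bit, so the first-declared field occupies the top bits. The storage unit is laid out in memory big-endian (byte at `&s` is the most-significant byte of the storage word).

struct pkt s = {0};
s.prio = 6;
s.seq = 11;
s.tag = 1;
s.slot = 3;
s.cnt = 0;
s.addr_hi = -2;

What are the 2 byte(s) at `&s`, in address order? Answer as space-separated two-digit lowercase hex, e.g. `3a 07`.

prio:4 = 6 → 0x6 << 12 → word 0x6000
seq:5 = 11 → 0xb << 7 → word 0x6580
tag:1 = 1 → 0x1 << 6 → word 0x65c0
slot:2 = 3 → 0x3 << 4 → word 0x65f0
cnt:1 = 0 → 0x0 << 3 → word 0x65f0
addr_hi:3 = -2 → 0x6 << 0 → word 0x65f6
word = 0x65f6 → big-endian bytes:
  [0]=0x65  [1]=0xf6

65 f6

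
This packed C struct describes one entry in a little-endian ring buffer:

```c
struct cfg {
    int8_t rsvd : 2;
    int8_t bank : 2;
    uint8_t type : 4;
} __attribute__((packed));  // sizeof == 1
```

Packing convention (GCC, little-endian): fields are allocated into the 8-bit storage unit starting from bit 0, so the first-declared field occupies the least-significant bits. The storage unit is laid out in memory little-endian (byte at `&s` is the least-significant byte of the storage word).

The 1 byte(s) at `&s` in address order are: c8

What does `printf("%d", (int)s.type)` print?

12

[0]=0xc8 (little-endian) → word 0xc8
rsvd [0+:2] = (word>>0) & 0x3 = 0
bank [2+:2] = (word>>2) & 0x3 = 2
type [4+:4] = (word>>4) & 0xf = 12  ←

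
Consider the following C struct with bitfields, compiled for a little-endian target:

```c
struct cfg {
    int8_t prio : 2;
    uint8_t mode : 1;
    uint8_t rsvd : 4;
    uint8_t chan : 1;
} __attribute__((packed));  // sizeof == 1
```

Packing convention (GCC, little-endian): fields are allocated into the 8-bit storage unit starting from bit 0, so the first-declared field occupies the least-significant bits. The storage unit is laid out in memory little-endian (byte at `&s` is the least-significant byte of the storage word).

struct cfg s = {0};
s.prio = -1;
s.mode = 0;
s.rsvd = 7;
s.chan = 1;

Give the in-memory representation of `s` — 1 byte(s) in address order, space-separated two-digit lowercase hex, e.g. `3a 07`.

[0+:2] prio=-1 & 0x3 = 0x3; word=0x03
[2+:1] mode=0 & 0x1 = 0x0; word=0x03
[3+:4] rsvd=7 & 0xf = 0x7; word=0x3b
[7+:1] chan=1 & 0x1 = 0x1; word=0xbb
word = 0xbb → little-endian bytes:
  [0]=0xbb

bb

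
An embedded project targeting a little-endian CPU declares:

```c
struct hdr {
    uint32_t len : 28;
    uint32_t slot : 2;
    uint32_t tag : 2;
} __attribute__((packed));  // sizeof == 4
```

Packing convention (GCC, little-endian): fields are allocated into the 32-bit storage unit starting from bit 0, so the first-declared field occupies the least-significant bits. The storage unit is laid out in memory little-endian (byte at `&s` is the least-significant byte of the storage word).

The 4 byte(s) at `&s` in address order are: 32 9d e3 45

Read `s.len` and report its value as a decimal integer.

98802994

[0]=0x32 [1]=0x9d [2]=0xe3 [3]=0x45 (little-endian) → word 0x45e39d32
len:28 @ bit 0 → (0x45e39d32>>0)&0xfffffff = 0x5e39d32  ←
slot:2 @ bit 28 → (0x45e39d32>>28)&0x3 = 0x0
tag:2 @ bit 30 → (0x45e39d32>>30)&0x3 = 0x1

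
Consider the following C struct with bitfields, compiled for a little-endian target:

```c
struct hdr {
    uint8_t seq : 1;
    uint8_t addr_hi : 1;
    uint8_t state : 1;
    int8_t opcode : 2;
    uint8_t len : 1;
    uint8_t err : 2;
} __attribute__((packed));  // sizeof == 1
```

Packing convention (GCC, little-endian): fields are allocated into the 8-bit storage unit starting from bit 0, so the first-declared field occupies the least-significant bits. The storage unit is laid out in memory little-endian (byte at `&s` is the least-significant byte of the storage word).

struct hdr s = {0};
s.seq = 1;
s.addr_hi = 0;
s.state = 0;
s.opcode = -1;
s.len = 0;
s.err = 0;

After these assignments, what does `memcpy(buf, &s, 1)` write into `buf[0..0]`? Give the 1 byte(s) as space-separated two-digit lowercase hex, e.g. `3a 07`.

19

[0+:1] seq=1 & 0x1 = 0x1; word=0x01
[1+:1] addr_hi=0 & 0x1 = 0x0; word=0x01
[2+:1] state=0 & 0x1 = 0x0; word=0x01
[3+:2] opcode=-1 & 0x3 = 0x3; word=0x19
[5+:1] len=0 & 0x1 = 0x0; word=0x19
[6+:2] err=0 & 0x3 = 0x0; word=0x19
word = 0x19 → little-endian bytes:
  [0]=0x19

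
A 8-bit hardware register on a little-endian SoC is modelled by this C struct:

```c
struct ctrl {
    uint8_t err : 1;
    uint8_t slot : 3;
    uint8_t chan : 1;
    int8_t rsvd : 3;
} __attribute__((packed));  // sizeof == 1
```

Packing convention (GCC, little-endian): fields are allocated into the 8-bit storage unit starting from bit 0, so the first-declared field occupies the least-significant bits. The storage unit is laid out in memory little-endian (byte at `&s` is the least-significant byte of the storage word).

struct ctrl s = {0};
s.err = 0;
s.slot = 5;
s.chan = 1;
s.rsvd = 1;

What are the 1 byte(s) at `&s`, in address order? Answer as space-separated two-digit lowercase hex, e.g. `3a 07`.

3a

err:1 = 0 → 0x0 << 0 → word 0x00
slot:3 = 5 → 0x5 << 1 → word 0x0a
chan:1 = 1 → 0x1 << 4 → word 0x1a
rsvd:3 = 1 → 0x1 << 5 → word 0x3a
word = 0x3a → little-endian bytes:
  [0]=0x3a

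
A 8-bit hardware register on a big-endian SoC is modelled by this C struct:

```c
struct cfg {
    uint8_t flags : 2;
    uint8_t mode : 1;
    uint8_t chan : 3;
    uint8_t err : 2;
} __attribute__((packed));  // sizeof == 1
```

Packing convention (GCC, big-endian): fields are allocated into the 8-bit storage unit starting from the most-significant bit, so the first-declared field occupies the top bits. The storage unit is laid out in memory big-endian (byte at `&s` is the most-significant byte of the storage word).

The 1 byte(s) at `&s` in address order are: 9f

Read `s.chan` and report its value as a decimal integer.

[0]=0x9f (big-endian) → word 0x9f
flags [6+:2] = (word>>6) & 0x3 = 2
mode [5+:1] = (word>>5) & 0x1 = 0
chan [2+:3] = (word>>2) & 0x7 = 7  ←
err [0+:2] = (word>>0) & 0x3 = 3

7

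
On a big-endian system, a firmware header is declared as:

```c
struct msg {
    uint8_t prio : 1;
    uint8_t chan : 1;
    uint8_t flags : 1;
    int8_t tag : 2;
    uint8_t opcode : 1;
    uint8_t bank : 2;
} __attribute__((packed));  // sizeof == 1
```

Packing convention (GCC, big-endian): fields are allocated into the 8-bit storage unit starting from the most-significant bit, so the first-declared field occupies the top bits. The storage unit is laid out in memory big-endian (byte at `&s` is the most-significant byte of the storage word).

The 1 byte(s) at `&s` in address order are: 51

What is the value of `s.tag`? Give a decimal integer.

-2

[0]=0x51 (big-endian) → word 0x51
prio:1 @ bit 7 → (0x51>>7)&0x1 = 0x0
chan:1 @ bit 6 → (0x51>>6)&0x1 = 0x1
flags:1 @ bit 5 → (0x51>>5)&0x1 = 0x0
tag:2 @ bit 3 → (0x51>>3)&0x3 = 0x2  ←
opcode:1 @ bit 2 → (0x51>>2)&0x1 = 0x0
bank:2 @ bit 0 → (0x51>>0)&0x3 = 0x1
tag signed 2b, MSB=1: 2 - 4 = -2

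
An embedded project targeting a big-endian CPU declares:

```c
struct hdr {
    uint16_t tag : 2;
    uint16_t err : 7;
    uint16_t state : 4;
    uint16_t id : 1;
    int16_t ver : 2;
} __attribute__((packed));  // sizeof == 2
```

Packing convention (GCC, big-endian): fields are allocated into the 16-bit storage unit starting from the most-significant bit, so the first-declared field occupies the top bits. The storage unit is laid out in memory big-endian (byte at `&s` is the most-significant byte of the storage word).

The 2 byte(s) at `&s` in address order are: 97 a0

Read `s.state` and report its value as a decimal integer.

[0]=0x97 [1]=0xa0 (big-endian) → word 0x97a0
tag:2 @ bit 14 → (0x97a0>>14)&0x3 = 0x2
err:7 @ bit 7 → (0x97a0>>7)&0x7f = 0x2f
state:4 @ bit 3 → (0x97a0>>3)&0xf = 0x4  ←
id:1 @ bit 2 → (0x97a0>>2)&0x1 = 0x0
ver:2 @ bit 0 → (0x97a0>>0)&0x3 = 0x0

4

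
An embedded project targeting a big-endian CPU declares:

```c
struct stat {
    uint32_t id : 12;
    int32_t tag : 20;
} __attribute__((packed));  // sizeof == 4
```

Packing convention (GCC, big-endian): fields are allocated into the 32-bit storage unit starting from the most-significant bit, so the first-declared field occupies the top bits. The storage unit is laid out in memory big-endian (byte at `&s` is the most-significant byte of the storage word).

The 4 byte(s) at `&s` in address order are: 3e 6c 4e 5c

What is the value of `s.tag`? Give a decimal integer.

[0]=0x3e [1]=0x6c [2]=0x4e [3]=0x5c (big-endian) → word 0x3e6c4e5c
id:12 @ bit 20 → (0x3e6c4e5c>>20)&0xfff = 0x3e6
tag:20 @ bit 0 → (0x3e6c4e5c>>0)&0xfffff = 0xc4e5c  ←
tag signed 20b, MSB=1: 806492 - 1048576 = -242084

-242084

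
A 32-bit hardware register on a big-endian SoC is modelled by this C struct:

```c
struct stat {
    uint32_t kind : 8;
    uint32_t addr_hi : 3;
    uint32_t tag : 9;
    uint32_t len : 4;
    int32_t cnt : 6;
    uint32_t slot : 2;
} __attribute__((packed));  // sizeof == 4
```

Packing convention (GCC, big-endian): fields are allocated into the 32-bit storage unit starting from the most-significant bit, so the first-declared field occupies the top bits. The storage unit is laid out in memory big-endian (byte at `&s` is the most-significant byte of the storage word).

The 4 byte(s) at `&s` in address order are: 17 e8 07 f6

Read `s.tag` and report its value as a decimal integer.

[0]=0x17 [1]=0xe8 [2]=0x07 [3]=0xf6 (big-endian) → word 0x17e807f6
kind [24+:8] = (word>>24) & 0xff = 23
addr_hi [21+:3] = (word>>21) & 0x7 = 7
tag [12+:9] = (word>>12) & 0x1ff = 128  ←
len [8+:4] = (word>>8) & 0xf = 7
cnt [2+:6] = (word>>2) & 0x3f = 61
slot [0+:2] = (word>>0) & 0x3 = 2

128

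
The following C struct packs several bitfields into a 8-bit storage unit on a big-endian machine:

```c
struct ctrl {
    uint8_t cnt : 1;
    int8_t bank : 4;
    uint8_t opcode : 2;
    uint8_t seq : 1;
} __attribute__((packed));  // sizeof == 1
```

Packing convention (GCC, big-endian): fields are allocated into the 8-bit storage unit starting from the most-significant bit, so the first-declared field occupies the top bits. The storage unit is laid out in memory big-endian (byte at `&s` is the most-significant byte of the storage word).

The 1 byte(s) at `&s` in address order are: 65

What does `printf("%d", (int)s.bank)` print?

-4

[0]=0x65 (big-endian) → word 0x65
cnt:1 @ bit 7 → (0x65>>7)&0x1 = 0x0
bank:4 @ bit 3 → (0x65>>3)&0xf = 0xc  ←
opcode:2 @ bit 1 → (0x65>>1)&0x3 = 0x2
seq:1 @ bit 0 → (0x65>>0)&0x1 = 0x1
bank signed 4b, MSB=1: 12 - 16 = -4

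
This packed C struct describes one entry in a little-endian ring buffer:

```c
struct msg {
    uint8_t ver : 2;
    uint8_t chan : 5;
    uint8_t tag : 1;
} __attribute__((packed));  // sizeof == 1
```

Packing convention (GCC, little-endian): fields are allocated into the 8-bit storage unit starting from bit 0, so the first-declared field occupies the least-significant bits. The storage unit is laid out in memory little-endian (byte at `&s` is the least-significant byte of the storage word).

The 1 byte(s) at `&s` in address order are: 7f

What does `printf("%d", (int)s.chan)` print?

[0]=0x7f (little-endian) → word 0x7f
ver:2 @ bit 0 → (0x7f>>0)&0x3 = 0x3
chan:5 @ bit 2 → (0x7f>>2)&0x1f = 0x1f  ←
tag:1 @ bit 7 → (0x7f>>7)&0x1 = 0x0

31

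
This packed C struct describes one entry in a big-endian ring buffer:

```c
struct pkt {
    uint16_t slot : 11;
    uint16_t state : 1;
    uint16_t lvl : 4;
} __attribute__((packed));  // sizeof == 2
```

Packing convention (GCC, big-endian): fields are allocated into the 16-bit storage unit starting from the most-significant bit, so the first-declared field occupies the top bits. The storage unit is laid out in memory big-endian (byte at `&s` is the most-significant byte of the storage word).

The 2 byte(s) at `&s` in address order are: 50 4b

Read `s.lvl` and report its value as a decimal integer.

11

[0]=0x50 [1]=0x4b (big-endian) → word 0x504b
slot:11 @ bit 5 → (0x504b>>5)&0x7ff = 0x282
state:1 @ bit 4 → (0x504b>>4)&0x1 = 0x0
lvl:4 @ bit 0 → (0x504b>>0)&0xf = 0xb  ←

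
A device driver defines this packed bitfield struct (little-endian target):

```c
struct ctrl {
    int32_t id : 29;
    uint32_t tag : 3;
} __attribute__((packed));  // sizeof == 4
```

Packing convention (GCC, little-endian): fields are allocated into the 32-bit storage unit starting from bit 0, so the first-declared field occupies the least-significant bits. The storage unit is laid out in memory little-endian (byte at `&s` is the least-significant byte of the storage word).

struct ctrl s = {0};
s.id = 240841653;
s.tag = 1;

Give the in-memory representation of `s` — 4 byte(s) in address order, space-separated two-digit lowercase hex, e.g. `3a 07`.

id:29 = 240841653 → 0xe5af3b5 << 0 → word 0x0e5af3b5
tag:3 = 1 → 0x1 << 29 → word 0x2e5af3b5
word = 0x2e5af3b5 → little-endian bytes:
  [0]=0xb5  [1]=0xf3  [2]=0x5a  [3]=0x2e

b5 f3 5a 2e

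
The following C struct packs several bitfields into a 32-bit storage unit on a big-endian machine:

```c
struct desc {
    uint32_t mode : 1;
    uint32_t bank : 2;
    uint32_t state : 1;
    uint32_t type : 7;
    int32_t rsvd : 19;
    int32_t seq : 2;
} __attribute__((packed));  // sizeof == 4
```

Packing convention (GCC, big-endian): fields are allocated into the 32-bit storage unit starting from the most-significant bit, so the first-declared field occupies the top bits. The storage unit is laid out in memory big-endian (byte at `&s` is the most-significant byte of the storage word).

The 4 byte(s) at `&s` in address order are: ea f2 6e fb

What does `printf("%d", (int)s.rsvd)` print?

[0]=0xea [1]=0xf2 [2]=0x6e [3]=0xfb (big-endian) → word 0xeaf26efb
mode:1 @ bit 31 → (0xeaf26efb>>31)&0x1 = 0x1
bank:2 @ bit 29 → (0xeaf26efb>>29)&0x3 = 0x3
state:1 @ bit 28 → (0xeaf26efb>>28)&0x1 = 0x0
type:7 @ bit 21 → (0xeaf26efb>>21)&0x7f = 0x57
rsvd:19 @ bit 2 → (0xeaf26efb>>2)&0x7ffff = 0x49bbe  ←
seq:2 @ bit 0 → (0xeaf26efb>>0)&0x3 = 0x3
rsvd signed 19b, MSB=1: 302014 - 524288 = -222274

-222274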